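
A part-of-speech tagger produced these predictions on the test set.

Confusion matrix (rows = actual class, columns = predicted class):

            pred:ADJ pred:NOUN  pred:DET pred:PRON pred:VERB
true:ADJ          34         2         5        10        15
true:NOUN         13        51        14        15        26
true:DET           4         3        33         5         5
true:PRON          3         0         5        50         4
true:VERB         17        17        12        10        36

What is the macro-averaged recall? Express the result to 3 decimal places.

Per-class recall (TP/(TP+FN)):
  ADJ: TP=34, FN=2+5+10+15=32 → 34/66 = 0.5152
  NOUN: TP=51, FN=13+14+15+26=68 → 51/119 = 0.4286
  DET: TP=33, FN=4+3+5+5=17 → 33/50 = 0.6600
  PRON: TP=50, FN=3+0+5+4=12 → 50/62 = 0.8065
  VERB: TP=36, FN=17+17+12+10=56 → 36/92 = 0.3913
Macro-recall = mean = (0.5152 + 0.4286 + 0.6600 + 0.8065 + 0.3913) / 5 = 0.560

0.560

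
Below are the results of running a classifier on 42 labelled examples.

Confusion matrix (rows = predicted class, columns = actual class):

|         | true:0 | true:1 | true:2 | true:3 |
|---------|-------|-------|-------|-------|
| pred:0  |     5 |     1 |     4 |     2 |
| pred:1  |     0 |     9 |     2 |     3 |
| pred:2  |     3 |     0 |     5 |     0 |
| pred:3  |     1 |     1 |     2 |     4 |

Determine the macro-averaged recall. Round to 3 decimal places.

0.551

Per-class recall (TP/(TP+FN)):
  0: TP=5, FN=0+3+1=4 → 5/9 = 0.5556
  1: TP=9, FN=1+0+1=2 → 9/11 = 0.8182
  2: TP=5, FN=4+2+2=8 → 5/13 = 0.3846
  3: TP=4, FN=2+3+0=5 → 4/9 = 0.4444
Macro-recall = mean = (0.5556 + 0.8182 + 0.3846 + 0.4444) / 4 = 0.551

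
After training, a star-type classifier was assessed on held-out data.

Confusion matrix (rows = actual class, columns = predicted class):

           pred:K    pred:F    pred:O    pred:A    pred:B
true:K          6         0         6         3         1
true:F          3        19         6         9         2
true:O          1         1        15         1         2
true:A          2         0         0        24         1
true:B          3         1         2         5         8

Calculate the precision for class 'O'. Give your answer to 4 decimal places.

0.5172

One-vs-rest for 'O': TP = diagonal; FP = other classes predicted 'O'; FN = 'O' predicted as other.
precision = TP/(TP+FP).
O: TP=15, FP=6+6+0+2=14 → 15/29 = 0.51724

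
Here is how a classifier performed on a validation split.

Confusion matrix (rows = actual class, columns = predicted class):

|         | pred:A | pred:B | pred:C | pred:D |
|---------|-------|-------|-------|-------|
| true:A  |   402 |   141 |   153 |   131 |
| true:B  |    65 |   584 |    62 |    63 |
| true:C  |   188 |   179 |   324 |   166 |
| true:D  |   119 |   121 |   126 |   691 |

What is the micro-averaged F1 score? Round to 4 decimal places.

0.5693

Micro-averaging pools counts across classes: ΣTP=2001, ΣFP=1514, ΣFN=1514.
Micro-F1 score = 2·TP/(2·TP+FP+FN) on pooled counts = 0.5693 (equals overall accuracy in single-label multiclass).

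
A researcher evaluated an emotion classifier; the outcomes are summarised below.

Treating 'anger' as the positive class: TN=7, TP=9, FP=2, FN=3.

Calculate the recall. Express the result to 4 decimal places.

Recall = TP/(TP+FN) = 9/(9+3) = 9/12 = 0.7500

0.7500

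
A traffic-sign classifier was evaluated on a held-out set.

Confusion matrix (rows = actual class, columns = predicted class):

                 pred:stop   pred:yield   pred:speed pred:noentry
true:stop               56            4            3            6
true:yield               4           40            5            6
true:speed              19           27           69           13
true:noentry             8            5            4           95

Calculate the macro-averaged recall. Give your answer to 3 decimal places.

0.732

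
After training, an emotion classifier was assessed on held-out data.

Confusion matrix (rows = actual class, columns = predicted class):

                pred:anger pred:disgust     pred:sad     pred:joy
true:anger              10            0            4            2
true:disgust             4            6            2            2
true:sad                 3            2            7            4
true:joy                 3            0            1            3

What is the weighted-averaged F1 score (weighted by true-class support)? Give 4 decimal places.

Per-class F1 score (2·TP/(2·TP+FP+FN)):
  anger: TP=10, FP=4+3+3=10, FN=0+4+2=6 → 20/36 = 0.55556
  disgust: TP=6, FP=0+2+0=2, FN=4+2+2=8 → 12/22 = 0.54545
  sad: TP=7, FP=4+2+1=7, FN=3+2+4=9 → 14/30 = 0.46667
  joy: TP=3, FP=2+2+4=8, FN=3+0+1=4 → 6/18 = 0.33333
Weighted-F1 score = Σ (supportᵢ/N)·F1 scoreᵢ with N=53: (16/53)·0.55556 + (14/53)·0.54545 + (16/53)·0.46667 + (7/53)·0.33333 = 0.4967

0.4967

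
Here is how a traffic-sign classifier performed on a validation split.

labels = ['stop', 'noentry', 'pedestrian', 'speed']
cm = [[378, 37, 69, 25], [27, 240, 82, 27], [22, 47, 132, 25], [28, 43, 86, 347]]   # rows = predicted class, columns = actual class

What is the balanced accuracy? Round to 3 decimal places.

0.665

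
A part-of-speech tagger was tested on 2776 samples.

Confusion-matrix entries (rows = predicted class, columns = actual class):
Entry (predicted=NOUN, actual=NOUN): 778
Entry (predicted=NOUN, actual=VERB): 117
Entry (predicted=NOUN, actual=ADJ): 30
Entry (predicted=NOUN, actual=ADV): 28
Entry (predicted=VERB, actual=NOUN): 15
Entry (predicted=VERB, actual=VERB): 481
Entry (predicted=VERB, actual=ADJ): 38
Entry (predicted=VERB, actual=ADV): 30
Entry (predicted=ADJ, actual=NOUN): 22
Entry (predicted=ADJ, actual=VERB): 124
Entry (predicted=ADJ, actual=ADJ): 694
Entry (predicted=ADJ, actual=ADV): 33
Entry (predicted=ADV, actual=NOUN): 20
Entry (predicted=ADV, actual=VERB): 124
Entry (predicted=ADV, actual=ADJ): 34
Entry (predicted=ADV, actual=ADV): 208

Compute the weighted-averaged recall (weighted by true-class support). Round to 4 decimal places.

Per-class recall (TP/(TP+FN)):
  NOUN: TP=778, FN=15+22+20=57 → 778/835 = 0.93174
  VERB: TP=481, FN=117+124+124=365 → 481/846 = 0.56856
  ADJ: TP=694, FN=30+38+34=102 → 694/796 = 0.87186
  ADV: TP=208, FN=28+30+33=91 → 208/299 = 0.69565
Weighted-recall = Σ (supportᵢ/N)·recallᵢ with N=2776: (835/2776)·0.93174 + (846/2776)·0.56856 + (796/2776)·0.87186 + (299/2776)·0.69565 = 0.7785

0.7785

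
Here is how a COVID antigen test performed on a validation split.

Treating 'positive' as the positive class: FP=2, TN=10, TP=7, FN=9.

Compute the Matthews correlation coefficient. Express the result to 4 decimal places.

MCC = (TP·TN − FP·FN) / √((TP+FP)(TP+FN)(TN+FP)(TN+FN))
Numerator = 7·10 − 2·9 = 52
Denominator = √(9·16·12·19) = √32832 = 181.1960
MCC = 52 / 181.1960 = 0.2870

0.2870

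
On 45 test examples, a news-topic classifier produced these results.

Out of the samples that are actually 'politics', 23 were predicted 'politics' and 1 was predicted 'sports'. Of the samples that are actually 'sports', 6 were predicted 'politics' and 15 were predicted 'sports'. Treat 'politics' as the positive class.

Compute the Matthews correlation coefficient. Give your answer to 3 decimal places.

MCC = (TP·TN − FP·FN) / √((TP+FP)(TP+FN)(TN+FP)(TN+FN))
Numerator = 23·15 − 6·1 = 339
Denominator = √(29·24·21·16) = √233856 = 483.5866
MCC = 339 / 483.5866 = 0.701

0.701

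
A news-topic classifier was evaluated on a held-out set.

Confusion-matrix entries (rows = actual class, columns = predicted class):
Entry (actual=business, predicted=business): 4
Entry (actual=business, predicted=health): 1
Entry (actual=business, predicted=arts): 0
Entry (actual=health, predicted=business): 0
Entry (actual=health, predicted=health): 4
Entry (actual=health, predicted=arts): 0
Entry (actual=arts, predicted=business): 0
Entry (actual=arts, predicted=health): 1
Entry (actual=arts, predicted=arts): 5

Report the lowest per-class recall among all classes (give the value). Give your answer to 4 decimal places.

Per-class recall (TP/(TP+FN)):
  business: TP=4, FN=1+0=1 → 4/5 = 0.80000
  health: TP=4, FN=0+0=0 → 4/4 = 1.00000
  arts: TP=5, FN=0+1=1 → 5/6 = 0.83333
Lowest is class 'business' with recall = 0.8000.

0.8000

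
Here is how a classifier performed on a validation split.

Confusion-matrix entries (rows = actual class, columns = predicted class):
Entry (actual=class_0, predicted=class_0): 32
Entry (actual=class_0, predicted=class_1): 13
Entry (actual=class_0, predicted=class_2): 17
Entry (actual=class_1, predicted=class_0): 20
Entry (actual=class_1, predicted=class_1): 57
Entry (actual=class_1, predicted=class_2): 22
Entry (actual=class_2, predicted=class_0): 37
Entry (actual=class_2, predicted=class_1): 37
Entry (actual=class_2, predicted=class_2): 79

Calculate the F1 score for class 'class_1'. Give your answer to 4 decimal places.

0.5534

One-vs-rest for 'class_1': TP = diagonal; FP = other classes predicted 'class_1'; FN = 'class_1' predicted as other.
F1 score = 2·TP/(2·TP+FP+FN).
class_1: TP=57, FP=13+37=50, FN=20+22=42 → 114/206 = 0.55340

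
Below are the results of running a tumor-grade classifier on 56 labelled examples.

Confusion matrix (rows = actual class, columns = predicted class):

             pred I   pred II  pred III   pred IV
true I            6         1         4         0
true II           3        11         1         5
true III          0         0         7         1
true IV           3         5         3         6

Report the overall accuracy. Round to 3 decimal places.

0.536

Accuracy = trace / total = (6+11+7+6=30) / 56 = 30/56 = 0.536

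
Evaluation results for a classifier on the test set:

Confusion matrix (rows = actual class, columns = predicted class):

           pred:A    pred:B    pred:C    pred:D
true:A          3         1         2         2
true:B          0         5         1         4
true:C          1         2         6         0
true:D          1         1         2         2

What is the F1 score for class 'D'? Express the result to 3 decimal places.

One-vs-rest for 'D': TP = diagonal; FP = other classes predicted 'D'; FN = 'D' predicted as other.
F1 score = 2·TP/(2·TP+FP+FN).
D: TP=2, FP=2+4+0=6, FN=1+1+2=4 → 4/14 = 0.2857

0.286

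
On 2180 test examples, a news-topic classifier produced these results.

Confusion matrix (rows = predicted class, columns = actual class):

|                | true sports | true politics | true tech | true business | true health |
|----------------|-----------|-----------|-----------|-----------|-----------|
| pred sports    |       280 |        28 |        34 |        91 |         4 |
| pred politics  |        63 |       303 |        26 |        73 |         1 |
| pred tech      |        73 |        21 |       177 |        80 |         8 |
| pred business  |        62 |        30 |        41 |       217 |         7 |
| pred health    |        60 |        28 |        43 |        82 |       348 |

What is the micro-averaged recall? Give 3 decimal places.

0.608

Micro-averaging pools counts across classes: ΣTP=1325, ΣFP=855, ΣFN=855.
Micro-recall = TP/(TP+FN) on pooled counts = 0.608 (equals overall accuracy in single-label multiclass).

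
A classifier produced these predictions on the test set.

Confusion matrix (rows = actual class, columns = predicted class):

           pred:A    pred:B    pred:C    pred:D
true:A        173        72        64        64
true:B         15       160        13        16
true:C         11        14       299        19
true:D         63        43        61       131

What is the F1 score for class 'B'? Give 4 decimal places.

0.6491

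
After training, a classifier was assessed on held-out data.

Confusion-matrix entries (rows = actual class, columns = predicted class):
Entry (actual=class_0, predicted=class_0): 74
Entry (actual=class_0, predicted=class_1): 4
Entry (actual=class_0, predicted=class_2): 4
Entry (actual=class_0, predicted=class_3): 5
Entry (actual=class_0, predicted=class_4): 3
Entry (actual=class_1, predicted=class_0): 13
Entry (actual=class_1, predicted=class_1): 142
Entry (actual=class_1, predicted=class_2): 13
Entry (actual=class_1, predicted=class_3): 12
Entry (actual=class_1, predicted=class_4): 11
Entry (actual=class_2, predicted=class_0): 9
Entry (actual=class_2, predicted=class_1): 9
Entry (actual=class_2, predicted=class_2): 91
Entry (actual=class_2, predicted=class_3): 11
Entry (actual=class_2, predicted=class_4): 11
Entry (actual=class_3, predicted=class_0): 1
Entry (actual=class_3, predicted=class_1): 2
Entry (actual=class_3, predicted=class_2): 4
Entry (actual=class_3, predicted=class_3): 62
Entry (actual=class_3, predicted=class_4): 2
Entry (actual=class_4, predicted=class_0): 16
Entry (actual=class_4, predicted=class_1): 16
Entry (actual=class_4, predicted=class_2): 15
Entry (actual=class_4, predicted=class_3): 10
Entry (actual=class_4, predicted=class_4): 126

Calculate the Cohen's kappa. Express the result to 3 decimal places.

0.673

Observed agreement pₒ = trace/N = 495/666 = 0.7432
Expected agreement pₑ = Σ (rowᵢ·colᵢ)/N² = (90·113 + 191·173 + 131·127 + 71·100 + 183·153)/666² = 0.2141
κ = (pₒ − pₑ)/(1 − pₑ) = (0.7432 − 0.2141)/(1 − 0.2141) = 0.673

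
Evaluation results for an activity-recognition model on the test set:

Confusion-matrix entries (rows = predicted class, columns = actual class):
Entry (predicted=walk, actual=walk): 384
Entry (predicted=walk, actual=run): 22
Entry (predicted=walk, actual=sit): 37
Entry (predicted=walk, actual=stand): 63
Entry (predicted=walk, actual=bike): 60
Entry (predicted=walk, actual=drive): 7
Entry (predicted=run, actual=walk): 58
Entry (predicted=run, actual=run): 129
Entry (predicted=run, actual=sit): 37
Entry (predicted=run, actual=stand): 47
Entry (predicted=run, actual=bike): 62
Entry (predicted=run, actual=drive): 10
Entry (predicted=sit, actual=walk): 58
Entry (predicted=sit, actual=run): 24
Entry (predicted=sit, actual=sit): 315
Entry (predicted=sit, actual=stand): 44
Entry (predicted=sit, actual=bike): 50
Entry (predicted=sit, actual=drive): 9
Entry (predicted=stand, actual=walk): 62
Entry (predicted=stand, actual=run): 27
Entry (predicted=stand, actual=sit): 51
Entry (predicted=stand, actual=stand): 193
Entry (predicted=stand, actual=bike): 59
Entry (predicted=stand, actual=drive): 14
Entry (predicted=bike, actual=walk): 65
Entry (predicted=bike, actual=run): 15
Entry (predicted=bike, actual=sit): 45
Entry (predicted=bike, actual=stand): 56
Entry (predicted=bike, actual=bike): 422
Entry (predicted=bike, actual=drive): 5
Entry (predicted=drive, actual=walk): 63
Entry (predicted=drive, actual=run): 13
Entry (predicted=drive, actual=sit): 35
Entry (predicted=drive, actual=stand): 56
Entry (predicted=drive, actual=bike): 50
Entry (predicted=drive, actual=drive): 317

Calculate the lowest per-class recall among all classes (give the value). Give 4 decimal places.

0.4205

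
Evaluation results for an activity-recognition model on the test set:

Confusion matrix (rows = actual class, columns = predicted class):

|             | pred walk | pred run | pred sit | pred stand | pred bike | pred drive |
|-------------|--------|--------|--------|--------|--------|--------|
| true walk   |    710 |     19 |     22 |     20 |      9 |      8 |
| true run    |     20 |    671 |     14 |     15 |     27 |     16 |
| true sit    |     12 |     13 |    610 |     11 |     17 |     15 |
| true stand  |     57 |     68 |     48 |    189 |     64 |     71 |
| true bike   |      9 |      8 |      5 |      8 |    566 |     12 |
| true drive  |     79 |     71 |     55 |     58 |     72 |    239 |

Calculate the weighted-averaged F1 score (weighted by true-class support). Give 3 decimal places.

0.746

Per-class F1 score (2·TP/(2·TP+FP+FN)):
  walk: TP=710, FP=20+12+57+9+79=177, FN=19+22+20+9+8=78 → 1420/1675 = 0.8478
  run: TP=671, FP=19+13+68+8+71=179, FN=20+14+15+27+16=92 → 1342/1613 = 0.8320
  sit: TP=610, FP=22+14+48+5+55=144, FN=12+13+11+17+15=68 → 1220/1432 = 0.8520
  stand: TP=189, FP=20+15+11+8+58=112, FN=57+68+48+64+71=308 → 378/798 = 0.4737
  bike: TP=566, FP=9+27+17+64+72=189, FN=9+8+5+8+12=42 → 1132/1363 = 0.8305
  drive: TP=239, FP=8+16+15+71+12=122, FN=79+71+55+58+72=335 → 478/935 = 0.5112
Weighted-F1 score = Σ (supportᵢ/N)·F1 scoreᵢ with N=3908: (788/3908)·0.8478 + (763/3908)·0.8320 + (678/3908)·0.8520 + (497/3908)·0.4737 + (608/3908)·0.8305 + (574/3908)·0.5112 = 0.746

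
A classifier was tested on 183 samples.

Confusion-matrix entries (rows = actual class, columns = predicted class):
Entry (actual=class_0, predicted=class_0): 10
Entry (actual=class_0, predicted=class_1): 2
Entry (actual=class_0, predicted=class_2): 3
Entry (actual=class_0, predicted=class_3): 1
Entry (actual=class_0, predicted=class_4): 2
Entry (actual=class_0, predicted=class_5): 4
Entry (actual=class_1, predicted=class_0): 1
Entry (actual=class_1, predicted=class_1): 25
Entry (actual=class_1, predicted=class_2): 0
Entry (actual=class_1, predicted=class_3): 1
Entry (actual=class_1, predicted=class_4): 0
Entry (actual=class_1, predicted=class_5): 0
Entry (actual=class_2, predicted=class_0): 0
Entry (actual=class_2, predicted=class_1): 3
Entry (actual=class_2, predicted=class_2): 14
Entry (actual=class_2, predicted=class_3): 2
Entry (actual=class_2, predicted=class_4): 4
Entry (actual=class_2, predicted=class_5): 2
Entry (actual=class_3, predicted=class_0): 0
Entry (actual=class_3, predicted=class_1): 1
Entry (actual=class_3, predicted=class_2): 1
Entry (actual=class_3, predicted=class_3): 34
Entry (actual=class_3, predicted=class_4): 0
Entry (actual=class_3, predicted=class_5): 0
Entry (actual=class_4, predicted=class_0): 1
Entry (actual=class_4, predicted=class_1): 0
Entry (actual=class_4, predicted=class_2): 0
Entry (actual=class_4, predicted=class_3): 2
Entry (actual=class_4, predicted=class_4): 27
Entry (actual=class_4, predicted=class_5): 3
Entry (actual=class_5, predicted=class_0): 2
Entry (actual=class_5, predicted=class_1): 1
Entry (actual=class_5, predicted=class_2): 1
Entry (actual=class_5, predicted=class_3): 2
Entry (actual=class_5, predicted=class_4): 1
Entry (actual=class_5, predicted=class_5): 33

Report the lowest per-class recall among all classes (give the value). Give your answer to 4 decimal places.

0.4545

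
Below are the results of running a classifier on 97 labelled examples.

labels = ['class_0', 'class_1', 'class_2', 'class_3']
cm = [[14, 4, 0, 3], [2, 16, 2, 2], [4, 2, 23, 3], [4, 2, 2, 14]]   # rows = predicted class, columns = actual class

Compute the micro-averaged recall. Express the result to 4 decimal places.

0.6907

Micro-averaging pools counts across classes: ΣTP=67, ΣFP=30, ΣFN=30.
Micro-recall = TP/(TP+FN) on pooled counts = 0.6907 (equals overall accuracy in single-label multiclass).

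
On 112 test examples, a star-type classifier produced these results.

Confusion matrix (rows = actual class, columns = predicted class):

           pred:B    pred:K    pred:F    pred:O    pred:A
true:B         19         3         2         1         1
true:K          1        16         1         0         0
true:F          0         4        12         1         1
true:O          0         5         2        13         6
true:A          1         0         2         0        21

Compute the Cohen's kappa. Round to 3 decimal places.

Observed agreement pₒ = trace/N = 81/112 = 0.7232
Expected agreement pₑ = Σ (rowᵢ·colᵢ)/N² = (26·21 + 18·28 + 18·19 + 26·15 + 24·29)/112² = 0.1975
κ = (pₒ − pₑ)/(1 − pₑ) = (0.7232 − 0.1975)/(1 − 0.1975) = 0.655

0.655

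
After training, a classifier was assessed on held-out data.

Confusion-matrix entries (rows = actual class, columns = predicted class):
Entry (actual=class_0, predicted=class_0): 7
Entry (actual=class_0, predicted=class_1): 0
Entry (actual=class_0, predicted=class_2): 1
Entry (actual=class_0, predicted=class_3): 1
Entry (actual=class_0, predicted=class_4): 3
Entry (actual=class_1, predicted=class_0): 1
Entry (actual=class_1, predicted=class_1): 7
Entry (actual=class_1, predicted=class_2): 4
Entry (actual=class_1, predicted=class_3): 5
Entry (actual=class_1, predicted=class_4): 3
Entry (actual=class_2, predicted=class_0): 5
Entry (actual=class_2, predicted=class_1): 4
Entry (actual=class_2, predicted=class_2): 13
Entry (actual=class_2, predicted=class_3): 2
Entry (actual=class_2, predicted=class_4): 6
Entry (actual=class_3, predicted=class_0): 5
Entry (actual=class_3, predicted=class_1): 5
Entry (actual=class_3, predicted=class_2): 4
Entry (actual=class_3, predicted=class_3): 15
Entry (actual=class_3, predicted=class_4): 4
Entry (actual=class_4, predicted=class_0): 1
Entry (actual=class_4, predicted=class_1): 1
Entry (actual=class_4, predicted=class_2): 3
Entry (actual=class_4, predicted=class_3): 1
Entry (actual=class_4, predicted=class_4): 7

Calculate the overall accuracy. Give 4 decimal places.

0.4537

Accuracy = trace / total = (7+7+13+15+7=49) / 108 = 49/108 = 0.4537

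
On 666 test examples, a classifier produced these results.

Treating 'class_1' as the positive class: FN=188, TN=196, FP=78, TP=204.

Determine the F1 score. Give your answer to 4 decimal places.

Precision = TP/(TP+FP) = 204/282 = 0.7234
Recall = TP/(TP+FN) = 204/392 = 0.5204
F1 = 2·TP/(2·TP+FP+FN) = 408/674 = 0.6053

0.6053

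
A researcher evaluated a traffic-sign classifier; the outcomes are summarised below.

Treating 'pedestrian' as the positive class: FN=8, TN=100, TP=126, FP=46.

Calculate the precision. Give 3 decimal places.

Precision = TP/(TP+FP) = 126/(126+46) = 126/172 = 0.733

0.733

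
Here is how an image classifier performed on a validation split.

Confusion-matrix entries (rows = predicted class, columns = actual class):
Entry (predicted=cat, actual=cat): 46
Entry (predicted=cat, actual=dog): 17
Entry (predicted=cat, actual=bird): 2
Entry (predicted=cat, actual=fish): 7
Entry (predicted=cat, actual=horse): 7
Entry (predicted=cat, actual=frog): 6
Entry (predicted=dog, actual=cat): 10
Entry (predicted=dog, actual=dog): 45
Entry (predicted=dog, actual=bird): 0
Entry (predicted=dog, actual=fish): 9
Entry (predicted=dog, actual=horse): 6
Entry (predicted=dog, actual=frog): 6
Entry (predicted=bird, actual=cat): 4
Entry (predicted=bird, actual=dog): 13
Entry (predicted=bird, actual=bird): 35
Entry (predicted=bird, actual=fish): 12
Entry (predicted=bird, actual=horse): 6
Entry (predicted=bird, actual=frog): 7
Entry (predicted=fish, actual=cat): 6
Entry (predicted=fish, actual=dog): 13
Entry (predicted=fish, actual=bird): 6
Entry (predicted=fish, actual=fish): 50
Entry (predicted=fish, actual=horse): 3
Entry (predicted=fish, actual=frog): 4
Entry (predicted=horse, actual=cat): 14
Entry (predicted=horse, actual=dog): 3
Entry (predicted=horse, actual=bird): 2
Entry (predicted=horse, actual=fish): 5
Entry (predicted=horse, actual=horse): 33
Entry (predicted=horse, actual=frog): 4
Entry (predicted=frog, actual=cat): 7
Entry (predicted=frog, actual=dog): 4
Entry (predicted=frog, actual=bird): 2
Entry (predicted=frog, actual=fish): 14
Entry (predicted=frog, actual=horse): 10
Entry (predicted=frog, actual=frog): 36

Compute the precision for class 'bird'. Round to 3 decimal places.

0.455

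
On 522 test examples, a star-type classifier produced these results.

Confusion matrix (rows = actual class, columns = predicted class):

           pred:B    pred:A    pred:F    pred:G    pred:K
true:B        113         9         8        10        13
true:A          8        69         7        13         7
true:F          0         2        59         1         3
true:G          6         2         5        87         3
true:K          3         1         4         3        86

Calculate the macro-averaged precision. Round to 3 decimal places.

0.788

Per-class precision (TP/(TP+FP)):
  B: TP=113, FP=8+0+6+3=17 → 113/130 = 0.8692
  A: TP=69, FP=9+2+2+1=14 → 69/83 = 0.8313
  F: TP=59, FP=8+7+5+4=24 → 59/83 = 0.7108
  G: TP=87, FP=10+13+1+3=27 → 87/114 = 0.7632
  K: TP=86, FP=13+7+3+3=26 → 86/112 = 0.7679
Macro-precision = mean = (0.8692 + 0.8313 + 0.7108 + 0.7632 + 0.7679) / 5 = 0.788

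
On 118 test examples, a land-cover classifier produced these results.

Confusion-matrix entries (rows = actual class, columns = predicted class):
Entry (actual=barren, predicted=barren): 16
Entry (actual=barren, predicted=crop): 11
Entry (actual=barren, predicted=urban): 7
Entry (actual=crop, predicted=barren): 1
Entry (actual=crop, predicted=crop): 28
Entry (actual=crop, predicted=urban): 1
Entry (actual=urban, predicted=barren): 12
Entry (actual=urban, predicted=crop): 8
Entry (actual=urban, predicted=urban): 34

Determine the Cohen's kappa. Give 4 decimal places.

0.4903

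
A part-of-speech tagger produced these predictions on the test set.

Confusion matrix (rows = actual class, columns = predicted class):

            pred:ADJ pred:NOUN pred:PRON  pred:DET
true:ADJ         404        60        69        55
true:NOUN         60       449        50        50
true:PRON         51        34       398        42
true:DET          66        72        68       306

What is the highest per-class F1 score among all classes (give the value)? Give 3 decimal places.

0.734

Per-class F1 score (2·TP/(2·TP+FP+FN)):
  ADJ: TP=404, FP=60+51+66=177, FN=60+69+55=184 → 808/1169 = 0.6912
  NOUN: TP=449, FP=60+34+72=166, FN=60+50+50=160 → 898/1224 = 0.7337
  PRON: TP=398, FP=69+50+68=187, FN=51+34+42=127 → 796/1110 = 0.7171
  DET: TP=306, FP=55+50+42=147, FN=66+72+68=206 → 612/965 = 0.6342
Highest is class 'NOUN' with F1 score = 0.734.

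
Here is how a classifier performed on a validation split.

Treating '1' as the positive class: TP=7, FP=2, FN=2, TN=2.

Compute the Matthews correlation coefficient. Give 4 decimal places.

0.2778

MCC = (TP·TN − FP·FN) / √((TP+FP)(TP+FN)(TN+FP)(TN+FN))
Numerator = 7·2 − 2·2 = 10
Denominator = √(9·9·4·4) = √1296 = 36.0000
MCC = 10 / 36.0000 = 0.2778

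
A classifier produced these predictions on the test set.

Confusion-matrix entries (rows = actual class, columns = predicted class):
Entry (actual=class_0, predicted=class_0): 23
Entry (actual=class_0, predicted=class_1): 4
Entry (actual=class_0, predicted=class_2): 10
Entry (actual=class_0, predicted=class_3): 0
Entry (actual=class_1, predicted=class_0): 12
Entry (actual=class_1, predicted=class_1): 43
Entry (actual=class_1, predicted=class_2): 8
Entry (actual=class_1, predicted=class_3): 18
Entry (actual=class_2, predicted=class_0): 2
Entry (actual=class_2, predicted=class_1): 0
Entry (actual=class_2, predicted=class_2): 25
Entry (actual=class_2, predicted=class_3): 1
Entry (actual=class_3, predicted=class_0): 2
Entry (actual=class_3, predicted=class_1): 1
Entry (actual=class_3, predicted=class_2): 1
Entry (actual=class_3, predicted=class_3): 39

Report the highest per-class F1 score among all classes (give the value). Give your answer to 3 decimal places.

0.772

Per-class F1 score (2·TP/(2·TP+FP+FN)):
  class_0: TP=23, FP=12+2+2=16, FN=4+10+0=14 → 46/76 = 0.6053
  class_1: TP=43, FP=4+0+1=5, FN=12+8+18=38 → 86/129 = 0.6667
  class_2: TP=25, FP=10+8+1=19, FN=2+0+1=3 → 50/72 = 0.6944
  class_3: TP=39, FP=0+18+1=19, FN=2+1+1=4 → 78/101 = 0.7723
Highest is class 'class_3' with F1 score = 0.772.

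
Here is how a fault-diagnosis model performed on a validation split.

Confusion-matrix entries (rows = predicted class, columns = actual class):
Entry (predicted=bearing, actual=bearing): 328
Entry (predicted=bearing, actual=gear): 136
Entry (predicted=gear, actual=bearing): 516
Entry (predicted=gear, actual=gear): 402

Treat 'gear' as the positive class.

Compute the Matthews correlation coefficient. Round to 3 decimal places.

MCC = (TP·TN − FP·FN) / √((TP+FP)(TP+FN)(TN+FP)(TN+FN))
Numerator = 402·328 − 516·136 = 61680
Denominator = √(918·538·844·464) = √193412876544 = 439787.3083
MCC = 61680 / 439787.3083 = 0.140

0.140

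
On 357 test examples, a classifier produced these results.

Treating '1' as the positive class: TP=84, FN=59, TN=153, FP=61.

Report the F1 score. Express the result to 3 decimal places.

0.583

Precision = TP/(TP+FP) = 84/145 = 0.5793
Recall = TP/(TP+FN) = 84/143 = 0.5874
F1 = 2·TP/(2·TP+FP+FN) = 168/288 = 0.583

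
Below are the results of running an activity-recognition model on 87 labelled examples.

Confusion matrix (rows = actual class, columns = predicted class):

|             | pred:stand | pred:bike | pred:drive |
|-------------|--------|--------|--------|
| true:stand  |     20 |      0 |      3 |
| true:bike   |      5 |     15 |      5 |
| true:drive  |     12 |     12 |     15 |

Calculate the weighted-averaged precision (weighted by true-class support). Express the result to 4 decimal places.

Per-class precision (TP/(TP+FP)):
  stand: TP=20, FP=5+12=17 → 20/37 = 0.54054
  bike: TP=15, FP=0+12=12 → 15/27 = 0.55556
  drive: TP=15, FP=3+5=8 → 15/23 = 0.65217
Weighted-precision = Σ (supportᵢ/N)·precisionᵢ with N=87: (23/87)·0.54054 + (25/87)·0.55556 + (39/87)·0.65217 = 0.5949

0.5949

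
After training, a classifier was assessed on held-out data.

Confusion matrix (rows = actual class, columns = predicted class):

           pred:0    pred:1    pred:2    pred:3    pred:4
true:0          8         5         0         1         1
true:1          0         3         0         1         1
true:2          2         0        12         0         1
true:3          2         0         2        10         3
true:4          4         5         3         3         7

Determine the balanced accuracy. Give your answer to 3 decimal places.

0.568

Balanced accuracy = mean of per-class recall.
  0: recall = 8/15 = 0.5333
  1: recall = 3/5 = 0.6000
  2: recall = 12/15 = 0.8000
  3: recall = 10/17 = 0.5882
  4: recall = 7/22 = 0.3182
Mean = (0.5333 + 0.6000 + 0.8000 + 0.5882 + 0.3182) / 5 = 0.568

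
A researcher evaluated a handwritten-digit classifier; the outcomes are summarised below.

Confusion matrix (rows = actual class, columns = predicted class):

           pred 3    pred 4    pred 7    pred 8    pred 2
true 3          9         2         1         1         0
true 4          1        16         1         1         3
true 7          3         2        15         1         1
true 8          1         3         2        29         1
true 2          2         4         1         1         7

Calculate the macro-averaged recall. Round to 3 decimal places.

Per-class recall (TP/(TP+FN)):
  3: TP=9, FN=2+1+1+0=4 → 9/13 = 0.6923
  4: TP=16, FN=1+1+1+3=6 → 16/22 = 0.7273
  7: TP=15, FN=3+2+1+1=7 → 15/22 = 0.6818
  8: TP=29, FN=1+3+2+1=7 → 29/36 = 0.8056
  2: TP=7, FN=2+4+1+1=8 → 7/15 = 0.4667
Macro-recall = mean = (0.6923 + 0.7273 + 0.6818 + 0.8056 + 0.4667) / 5 = 0.675

0.675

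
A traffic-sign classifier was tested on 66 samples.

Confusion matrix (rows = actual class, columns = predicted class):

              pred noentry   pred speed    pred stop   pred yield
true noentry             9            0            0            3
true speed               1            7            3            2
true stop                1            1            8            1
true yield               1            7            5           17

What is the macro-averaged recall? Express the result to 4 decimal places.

0.6456

Per-class recall (TP/(TP+FN)):
  noentry: TP=9, FN=0+0+3=3 → 9/12 = 0.75000
  speed: TP=7, FN=1+3+2=6 → 7/13 = 0.53846
  stop: TP=8, FN=1+1+1=3 → 8/11 = 0.72727
  yield: TP=17, FN=1+7+5=13 → 17/30 = 0.56667
Macro-recall = mean = (0.75000 + 0.53846 + 0.72727 + 0.56667) / 4 = 0.6456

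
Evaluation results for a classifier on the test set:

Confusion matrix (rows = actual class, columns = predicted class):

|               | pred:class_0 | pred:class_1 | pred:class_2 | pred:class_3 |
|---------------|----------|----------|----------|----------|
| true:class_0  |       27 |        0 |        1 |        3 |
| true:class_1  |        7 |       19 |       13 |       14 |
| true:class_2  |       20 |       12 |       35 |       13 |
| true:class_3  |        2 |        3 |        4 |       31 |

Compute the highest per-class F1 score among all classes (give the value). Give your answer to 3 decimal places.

Per-class F1 score (2·TP/(2·TP+FP+FN)):
  class_0: TP=27, FP=7+20+2=29, FN=0+1+3=4 → 54/87 = 0.6207
  class_1: TP=19, FP=0+12+3=15, FN=7+13+14=34 → 38/87 = 0.4368
  class_2: TP=35, FP=1+13+4=18, FN=20+12+13=45 → 70/133 = 0.5263
  class_3: TP=31, FP=3+14+13=30, FN=2+3+4=9 → 62/101 = 0.6139
Highest is class 'class_0' with F1 score = 0.621.

0.621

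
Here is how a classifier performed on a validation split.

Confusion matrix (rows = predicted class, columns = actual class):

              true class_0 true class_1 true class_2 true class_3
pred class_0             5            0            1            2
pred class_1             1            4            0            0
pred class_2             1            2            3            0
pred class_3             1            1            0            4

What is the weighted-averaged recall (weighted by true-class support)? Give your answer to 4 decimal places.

0.6400

Per-class recall (TP/(TP+FN)):
  class_0: TP=5, FN=1+1+1=3 → 5/8 = 0.62500
  class_1: TP=4, FN=0+2+1=3 → 4/7 = 0.57143
  class_2: TP=3, FN=1+0+0=1 → 3/4 = 0.75000
  class_3: TP=4, FN=2+0+0=2 → 4/6 = 0.66667
Weighted-recall = Σ (supportᵢ/N)·recallᵢ with N=25: (8/25)·0.62500 + (7/25)·0.57143 + (4/25)·0.75000 + (6/25)·0.66667 = 0.6400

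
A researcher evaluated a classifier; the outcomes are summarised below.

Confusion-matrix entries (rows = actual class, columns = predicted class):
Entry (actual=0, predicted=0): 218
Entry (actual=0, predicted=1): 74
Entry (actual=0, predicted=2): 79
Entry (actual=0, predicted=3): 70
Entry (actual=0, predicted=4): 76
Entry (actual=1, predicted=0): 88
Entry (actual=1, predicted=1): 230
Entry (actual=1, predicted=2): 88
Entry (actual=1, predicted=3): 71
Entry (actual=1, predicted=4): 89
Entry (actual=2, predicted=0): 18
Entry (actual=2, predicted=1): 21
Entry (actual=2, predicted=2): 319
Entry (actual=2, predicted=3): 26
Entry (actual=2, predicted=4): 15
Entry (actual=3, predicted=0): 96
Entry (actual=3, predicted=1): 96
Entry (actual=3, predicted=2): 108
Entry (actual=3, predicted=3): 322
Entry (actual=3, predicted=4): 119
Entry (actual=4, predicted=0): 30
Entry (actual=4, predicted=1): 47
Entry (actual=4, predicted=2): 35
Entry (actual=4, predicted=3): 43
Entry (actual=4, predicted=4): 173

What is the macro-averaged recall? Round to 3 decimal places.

Per-class recall (TP/(TP+FN)):
  0: TP=218, FN=74+79+70+76=299 → 218/517 = 0.4217
  1: TP=230, FN=88+88+71+89=336 → 230/566 = 0.4064
  2: TP=319, FN=18+21+26+15=80 → 319/399 = 0.7995
  3: TP=322, FN=96+96+108+119=419 → 322/741 = 0.4345
  4: TP=173, FN=30+47+35+43=155 → 173/328 = 0.5274
Macro-recall = mean = (0.4217 + 0.4064 + 0.7995 + 0.4345 + 0.5274) / 5 = 0.518

0.518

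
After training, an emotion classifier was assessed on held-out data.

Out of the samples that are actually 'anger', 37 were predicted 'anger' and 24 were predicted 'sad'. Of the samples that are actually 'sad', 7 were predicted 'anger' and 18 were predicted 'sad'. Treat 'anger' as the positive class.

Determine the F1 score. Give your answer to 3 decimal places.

Precision = TP/(TP+FP) = 37/44 = 0.8409
Recall = TP/(TP+FN) = 37/61 = 0.6066
F1 = 2·TP/(2·TP+FP+FN) = 74/105 = 0.705

0.705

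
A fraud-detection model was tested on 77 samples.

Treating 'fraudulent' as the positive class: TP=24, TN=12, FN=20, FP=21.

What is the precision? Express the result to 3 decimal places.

Precision = TP/(TP+FP) = 24/(24+21) = 24/45 = 0.533

0.533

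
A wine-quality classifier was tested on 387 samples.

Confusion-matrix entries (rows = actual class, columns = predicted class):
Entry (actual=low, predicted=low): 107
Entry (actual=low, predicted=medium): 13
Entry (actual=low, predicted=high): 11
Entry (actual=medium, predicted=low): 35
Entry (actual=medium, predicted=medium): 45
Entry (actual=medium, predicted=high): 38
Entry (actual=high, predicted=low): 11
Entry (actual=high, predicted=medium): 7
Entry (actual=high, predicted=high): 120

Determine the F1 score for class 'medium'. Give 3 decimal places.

One-vs-rest for 'medium': TP = diagonal; FP = other classes predicted 'medium'; FN = 'medium' predicted as other.
F1 score = 2·TP/(2·TP+FP+FN).
medium: TP=45, FP=13+7=20, FN=35+38=73 → 90/183 = 0.4918

0.492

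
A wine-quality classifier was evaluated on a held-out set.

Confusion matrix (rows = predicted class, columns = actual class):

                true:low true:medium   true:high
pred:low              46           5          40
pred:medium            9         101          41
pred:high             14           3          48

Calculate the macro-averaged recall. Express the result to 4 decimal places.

0.6551

Per-class recall (TP/(TP+FN)):
  low: TP=46, FN=9+14=23 → 46/69 = 0.66667
  medium: TP=101, FN=5+3=8 → 101/109 = 0.92661
  high: TP=48, FN=40+41=81 → 48/129 = 0.37209
Macro-recall = mean = (0.66667 + 0.92661 + 0.37209) / 3 = 0.6551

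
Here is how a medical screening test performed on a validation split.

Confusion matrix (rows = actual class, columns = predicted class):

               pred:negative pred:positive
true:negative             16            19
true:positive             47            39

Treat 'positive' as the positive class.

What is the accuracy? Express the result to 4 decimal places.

0.4545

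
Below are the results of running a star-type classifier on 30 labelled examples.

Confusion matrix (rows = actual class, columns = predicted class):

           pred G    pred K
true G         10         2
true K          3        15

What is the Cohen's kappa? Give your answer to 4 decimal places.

0.6575

Observed agreement pₒ = trace/N = 25/30 = 0.83333
Expected agreement pₑ = Σ (rowᵢ·colᵢ)/N² = (12·13 + 18·17)/30² = 0.51333
κ = (pₒ − pₑ)/(1 − pₑ) = (0.83333 − 0.51333)/(1 − 0.51333) = 0.6575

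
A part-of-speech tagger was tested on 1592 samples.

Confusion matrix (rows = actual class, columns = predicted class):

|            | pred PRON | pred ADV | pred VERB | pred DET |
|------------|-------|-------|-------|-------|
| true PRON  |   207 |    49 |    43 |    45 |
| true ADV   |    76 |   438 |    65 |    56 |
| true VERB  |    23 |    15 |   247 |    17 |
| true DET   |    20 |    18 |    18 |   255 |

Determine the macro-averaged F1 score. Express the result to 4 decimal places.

Per-class F1 score (2·TP/(2·TP+FP+FN)):
  PRON: TP=207, FP=76+23+20=119, FN=49+43+45=137 → 414/670 = 0.61791
  ADV: TP=438, FP=49+15+18=82, FN=76+65+56=197 → 876/1155 = 0.75844
  VERB: TP=247, FP=43+65+18=126, FN=23+15+17=55 → 494/675 = 0.73185
  DET: TP=255, FP=45+56+17=118, FN=20+18+18=56 → 510/684 = 0.74561
Macro-F1 score = mean = (0.61791 + 0.75844 + 0.73185 + 0.74561) / 4 = 0.7135

0.7135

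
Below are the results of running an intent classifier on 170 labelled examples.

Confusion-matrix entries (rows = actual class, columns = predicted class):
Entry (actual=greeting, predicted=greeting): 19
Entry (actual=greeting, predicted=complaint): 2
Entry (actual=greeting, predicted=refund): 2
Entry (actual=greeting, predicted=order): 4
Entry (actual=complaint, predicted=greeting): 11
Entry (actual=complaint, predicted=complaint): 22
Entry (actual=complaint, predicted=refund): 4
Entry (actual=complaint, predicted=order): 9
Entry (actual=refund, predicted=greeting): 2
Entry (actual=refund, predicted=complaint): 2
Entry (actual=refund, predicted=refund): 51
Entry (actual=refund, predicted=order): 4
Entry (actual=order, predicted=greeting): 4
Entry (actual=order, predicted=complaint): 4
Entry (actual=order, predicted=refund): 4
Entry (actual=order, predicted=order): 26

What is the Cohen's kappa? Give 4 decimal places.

Observed agreement pₒ = trace/N = 118/170 = 0.69412
Expected agreement pₑ = Σ (rowᵢ·colᵢ)/N² = (27·36 + 46·30 + 59·61 + 38·43)/170² = 0.26246
κ = (pₒ − pₑ)/(1 − pₑ) = (0.69412 − 0.26246)/(1 − 0.26246) = 0.5853

0.5853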